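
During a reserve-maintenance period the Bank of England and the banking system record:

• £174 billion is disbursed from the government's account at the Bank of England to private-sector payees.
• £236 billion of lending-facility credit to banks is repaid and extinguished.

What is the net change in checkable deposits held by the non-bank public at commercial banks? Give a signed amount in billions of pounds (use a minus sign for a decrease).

+£174 billion

Bank of England balance sheet:
  Assets:      Loans to banks −£236B
  Liabilities: Bank reserves −£62B, Government deposits −£174B
Commercial banking system:
  Assets:      Reserves at CB −£62B
  Liabilities: Checkable deposits +£174B, Borrowings from CB −£236B
So the change in checkable deposits held by the non-bank public at commercial banks is +£174 billion.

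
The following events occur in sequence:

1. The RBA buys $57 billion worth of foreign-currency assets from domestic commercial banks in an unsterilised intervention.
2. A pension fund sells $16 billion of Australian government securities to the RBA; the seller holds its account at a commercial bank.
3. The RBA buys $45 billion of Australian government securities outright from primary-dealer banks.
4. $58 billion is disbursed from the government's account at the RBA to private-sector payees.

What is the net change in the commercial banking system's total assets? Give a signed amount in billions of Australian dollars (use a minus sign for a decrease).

RBA balance sheet:
  Assets:      Securities +$61B, Foreign assets +$57B
  Liabilities: Bank reserves +$176B, Government deposits −$58B
Commercial banking system:
  Assets:      Reserves at CB +$176B, Securities −$45B, Foreign assets −$57B
  Liabilities: Checkable deposits +$74B
Change in total bank assets = +$74 billion.

+$74 billion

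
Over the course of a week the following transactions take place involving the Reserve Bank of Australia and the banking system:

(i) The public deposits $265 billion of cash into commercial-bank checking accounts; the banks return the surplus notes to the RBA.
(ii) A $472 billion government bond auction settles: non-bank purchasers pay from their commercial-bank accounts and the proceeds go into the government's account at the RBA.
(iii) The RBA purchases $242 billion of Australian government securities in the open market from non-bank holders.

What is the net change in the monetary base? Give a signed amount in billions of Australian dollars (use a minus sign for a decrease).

Currency deposit $265 billion: just a shift between currency and reserves — both are base money → 0.
Government account inflow $472 billion: reserves shift to a non-base liability → −$472B.
Asset purchase (from non-banks) $242 billion: RBA balance sheet expands → +$242B.
Net: 0 − 472 + 242 = -$230 billion.

-$230 billion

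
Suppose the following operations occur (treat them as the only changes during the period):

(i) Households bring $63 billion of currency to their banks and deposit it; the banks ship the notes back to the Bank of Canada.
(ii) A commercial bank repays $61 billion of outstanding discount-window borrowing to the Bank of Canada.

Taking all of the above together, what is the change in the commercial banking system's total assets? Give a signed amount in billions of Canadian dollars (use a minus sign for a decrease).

Bank of Canada balance sheet:
  Assets:      Loans to banks −$61B
  Liabilities: Bank reserves +$2B, Currency in circulation −$63B
Commercial banking system:
  Assets:      Reserves at CB +$2B
  Liabilities: Checkable deposits +$63B, Borrowings from CB −$61B
Change in total bank assets = +$2 billion.

+$2 billion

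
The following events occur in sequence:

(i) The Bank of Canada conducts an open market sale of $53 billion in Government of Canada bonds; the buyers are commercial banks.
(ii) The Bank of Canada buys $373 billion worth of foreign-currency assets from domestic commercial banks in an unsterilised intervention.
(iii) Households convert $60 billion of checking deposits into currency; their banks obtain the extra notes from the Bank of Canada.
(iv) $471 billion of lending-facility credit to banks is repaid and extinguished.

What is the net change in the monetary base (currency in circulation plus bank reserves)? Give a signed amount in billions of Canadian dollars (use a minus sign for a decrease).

Bank of Canada balance sheet:
  Assets:      Securities −$53B, Loans to banks −$471B, Foreign assets +$373B
  Liabilities: Bank reserves −$211B, Currency in circulation +$60B
Commercial banking system:
  Assets:      Reserves at CB −$211B, Securities +$53B, Foreign assets −$373B
  Liabilities: Checkable deposits −$60B, Borrowings from CB −$471B
Monetary base = currency + reserves: +$60B + (−$211B) = -$151 billion.

-$151 billion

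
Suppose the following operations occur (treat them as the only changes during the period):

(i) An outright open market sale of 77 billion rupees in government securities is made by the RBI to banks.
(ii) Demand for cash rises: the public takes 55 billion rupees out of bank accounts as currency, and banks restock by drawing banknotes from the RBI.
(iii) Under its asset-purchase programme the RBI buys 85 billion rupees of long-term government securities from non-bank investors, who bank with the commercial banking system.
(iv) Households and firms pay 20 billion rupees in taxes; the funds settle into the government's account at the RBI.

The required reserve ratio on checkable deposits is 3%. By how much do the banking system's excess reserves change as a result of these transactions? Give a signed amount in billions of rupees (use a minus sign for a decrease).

OMO sale (to banks) 77 billion rupees: reserves −77B, deposits 0.
Currency withdrawal 55 billion rupees: reserves −55B, deposits −55B.
Asset purchase (from non-banks) 85 billion rupees: reserves +85B, deposits +85B.
Government account inflow 20 billion rupees: reserves −20B, deposits −20B.
Totals: Δreserves = −67B, Δdeposits = +10B.
Δrequired reserves = 3% × +10B = +0.3B.
Δexcess reserves = Δreserves − Δrequired = −67B − (+0.3B) = -67.3 billion.

-67.3 billion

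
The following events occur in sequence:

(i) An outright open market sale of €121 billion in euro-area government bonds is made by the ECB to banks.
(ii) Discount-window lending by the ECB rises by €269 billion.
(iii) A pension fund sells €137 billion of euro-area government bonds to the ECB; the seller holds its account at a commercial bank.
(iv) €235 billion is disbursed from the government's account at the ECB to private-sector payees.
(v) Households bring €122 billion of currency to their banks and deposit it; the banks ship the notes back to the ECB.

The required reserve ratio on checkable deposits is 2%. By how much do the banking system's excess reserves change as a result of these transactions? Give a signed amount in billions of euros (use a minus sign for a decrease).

OMO sale (to banks) €121 billion: reserves −€121B, deposits 0.
Discount-window loan €269 billion: reserves +€269B, deposits 0.
Asset purchase (from non-banks) €137 billion: reserves +€137B, deposits +€137B.
Government spending €235 billion: reserves +€235B, deposits +€235B.
Currency deposit €122 billion: reserves +€122B, deposits +€122B.
Totals: Δreserves = +€642B, Δdeposits = +€494B.
Δrequired reserves = 2% × +€494B = +€9.88B.
Δexcess reserves = Δreserves − Δrequired = +€642B − (+€9.88B) = +€632.12 billion.

+€632.12 billion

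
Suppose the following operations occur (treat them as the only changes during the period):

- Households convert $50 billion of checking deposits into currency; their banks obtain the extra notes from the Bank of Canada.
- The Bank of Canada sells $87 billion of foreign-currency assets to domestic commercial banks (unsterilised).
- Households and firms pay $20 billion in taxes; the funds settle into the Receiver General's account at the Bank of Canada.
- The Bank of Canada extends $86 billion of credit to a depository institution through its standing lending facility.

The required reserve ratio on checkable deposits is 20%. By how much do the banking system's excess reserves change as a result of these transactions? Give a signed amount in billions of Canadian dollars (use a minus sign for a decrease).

Currency withdrawal $50 billion: reserves −$50B, deposits −$50B.
FX sale $87 billion: reserves −$87B, deposits 0.
Government account inflow $20 billion: reserves −$20B, deposits −$20B.
Discount-window loan $86 billion: reserves +$86B, deposits 0.
Totals: Δreserves = −$71B, Δdeposits = −$70B.
Δrequired reserves = 20% × −$70B = −$14B.
Δexcess reserves = Δreserves − Δrequired = −$71B − (−$14B) = -$57 billion.

-$57 billion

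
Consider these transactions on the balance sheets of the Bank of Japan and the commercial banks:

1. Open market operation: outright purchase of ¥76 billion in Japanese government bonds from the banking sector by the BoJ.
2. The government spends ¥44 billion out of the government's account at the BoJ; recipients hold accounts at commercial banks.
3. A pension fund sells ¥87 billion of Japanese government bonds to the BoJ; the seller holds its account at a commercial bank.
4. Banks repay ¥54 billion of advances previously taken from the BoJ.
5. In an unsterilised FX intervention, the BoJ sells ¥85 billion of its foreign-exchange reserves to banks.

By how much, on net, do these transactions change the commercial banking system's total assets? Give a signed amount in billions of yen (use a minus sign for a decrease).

+¥77 billion

BoJ balance sheet:
  Assets:      Securities +¥163B, Loans to banks −¥54B, Foreign assets −¥85B
  Liabilities: Bank reserves +¥68B, Government deposits −¥44B
Commercial banking system:
  Assets:      Reserves at CB +¥68B, Securities −¥76B, Foreign assets +¥85B
  Liabilities: Checkable deposits +¥131B, Borrowings from CB −¥54B
Change in total bank assets = +¥77 billion.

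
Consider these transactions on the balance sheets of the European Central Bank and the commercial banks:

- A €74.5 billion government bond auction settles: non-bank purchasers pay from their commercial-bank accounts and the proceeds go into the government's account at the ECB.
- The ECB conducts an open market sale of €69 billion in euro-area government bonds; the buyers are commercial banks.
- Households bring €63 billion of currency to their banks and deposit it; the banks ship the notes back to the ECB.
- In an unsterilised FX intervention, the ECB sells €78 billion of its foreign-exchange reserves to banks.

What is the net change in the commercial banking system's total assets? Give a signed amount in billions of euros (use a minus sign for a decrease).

ECB balance sheet:
  Assets:      Securities −€69B, Foreign assets −€78B
  Liabilities: Bank reserves −€158.5B, Currency in circulation −€63B, Government deposits +€74.5B
Commercial banking system:
  Assets:      Reserves at CB −€158.5B, Securities +€69B, Foreign assets +€78B
  Liabilities: Checkable deposits −€11.5B
Change in total bank assets = -€11.5 billion.

-€11.5 billion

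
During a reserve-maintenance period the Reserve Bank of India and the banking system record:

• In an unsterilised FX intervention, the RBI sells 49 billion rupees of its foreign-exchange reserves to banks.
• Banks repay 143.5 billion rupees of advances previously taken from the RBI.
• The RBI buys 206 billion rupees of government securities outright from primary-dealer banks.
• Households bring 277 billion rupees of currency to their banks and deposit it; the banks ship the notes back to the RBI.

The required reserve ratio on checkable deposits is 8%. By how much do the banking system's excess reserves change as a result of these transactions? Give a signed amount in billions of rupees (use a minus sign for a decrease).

+268.34 billion

FX sale 49 billion rupees: reserves −49B, deposits 0.
Discount-window repayment 143.5 billion rupees: reserves −143.5B, deposits 0.
OMO purchase (from banks) 206 billion rupees: reserves +206B, deposits 0.
Currency deposit 277 billion rupees: reserves +277B, deposits +277B.
Totals: Δreserves = +290.5B, Δdeposits = +277B.
Δrequired reserves = 8% × +277B = +22.16B.
Δexcess reserves = Δreserves − Δrequired = +290.5B − (+22.16B) = +268.34 billion.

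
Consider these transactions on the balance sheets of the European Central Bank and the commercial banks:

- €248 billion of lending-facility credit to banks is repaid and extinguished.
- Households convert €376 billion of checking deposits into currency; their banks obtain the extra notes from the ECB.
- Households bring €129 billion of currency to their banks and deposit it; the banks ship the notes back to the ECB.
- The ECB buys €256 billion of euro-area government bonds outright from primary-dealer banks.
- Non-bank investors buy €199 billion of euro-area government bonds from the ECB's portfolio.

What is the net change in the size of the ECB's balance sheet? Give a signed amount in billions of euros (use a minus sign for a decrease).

Discount-window repayment €248 billion: an ECB asset is shed → −€248B.
Currency withdrawal €376 billion: only the composition of liabilities changes → 0.
Currency deposit €129 billion: only the composition of liabilities changes → 0.
OMO purchase (from banks) €256 billion: an ECB asset is acquired → +€256B.
Asset sale (to non-banks) €199 billion: an ECB asset is shed → −€199B.
Net: −248 + 0 + 0 + 256 − 199 = -€191 billion.

-€191 billion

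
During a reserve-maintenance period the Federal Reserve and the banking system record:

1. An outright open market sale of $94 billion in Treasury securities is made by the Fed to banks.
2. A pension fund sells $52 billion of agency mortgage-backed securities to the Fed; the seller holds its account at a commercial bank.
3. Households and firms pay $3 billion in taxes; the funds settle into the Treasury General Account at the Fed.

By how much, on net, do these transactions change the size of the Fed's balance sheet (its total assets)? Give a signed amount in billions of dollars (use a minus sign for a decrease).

Fed balance sheet:
  Assets:      Securities −$42B
  Liabilities: Bank reserves −$45B, Government deposits +$3B
Commercial banking system:
  Assets:      Reserves at CB −$45B, Securities +$94B
  Liabilities: Checkable deposits +$49B
Change in total Fed assets = -$42 billion.

-$42 billion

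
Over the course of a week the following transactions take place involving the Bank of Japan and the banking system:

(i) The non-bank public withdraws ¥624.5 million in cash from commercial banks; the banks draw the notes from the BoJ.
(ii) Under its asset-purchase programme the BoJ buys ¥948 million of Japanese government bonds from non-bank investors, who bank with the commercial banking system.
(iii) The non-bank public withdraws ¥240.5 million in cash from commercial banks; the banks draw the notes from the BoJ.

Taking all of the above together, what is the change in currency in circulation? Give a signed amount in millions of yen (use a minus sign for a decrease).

+¥865 million

BoJ balance sheet:
  Assets:      Securities +¥948M
  Liabilities: Bank reserves +¥83M, Currency in circulation +¥865M
Commercial banking system:
  Assets:      Reserves at CB +¥83M
  Liabilities: Checkable deposits +¥83M
So the change in currency in circulation is +¥865 million.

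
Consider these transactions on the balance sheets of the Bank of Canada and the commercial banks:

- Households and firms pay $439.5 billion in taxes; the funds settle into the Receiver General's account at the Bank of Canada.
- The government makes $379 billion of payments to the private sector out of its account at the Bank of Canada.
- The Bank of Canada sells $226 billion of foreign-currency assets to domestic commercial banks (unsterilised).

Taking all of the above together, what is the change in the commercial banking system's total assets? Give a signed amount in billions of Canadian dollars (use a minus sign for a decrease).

-$60.5 billion

Government account inflow $439.5 billion: bank balance sheets shrink → −$439.5B.
Government spending $379 billion: bank balance sheets expand → +$379B.
FX sale $226 billion: just an asset swap on bank balance sheets → 0.
Net: −439.5 + 379 + 0 = -$60.5 billion.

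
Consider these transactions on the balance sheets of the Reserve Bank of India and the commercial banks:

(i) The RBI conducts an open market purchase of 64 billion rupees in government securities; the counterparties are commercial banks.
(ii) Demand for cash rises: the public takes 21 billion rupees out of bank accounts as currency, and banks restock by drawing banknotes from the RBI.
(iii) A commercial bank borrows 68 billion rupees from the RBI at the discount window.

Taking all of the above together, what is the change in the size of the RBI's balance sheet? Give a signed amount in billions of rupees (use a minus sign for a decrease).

RBI balance sheet:
  Assets:      Securities +64B, Loans to banks +68B
  Liabilities: Bank reserves +111B, Currency in circulation +21B
Change in total RBI assets = +132 billion.

+132 billion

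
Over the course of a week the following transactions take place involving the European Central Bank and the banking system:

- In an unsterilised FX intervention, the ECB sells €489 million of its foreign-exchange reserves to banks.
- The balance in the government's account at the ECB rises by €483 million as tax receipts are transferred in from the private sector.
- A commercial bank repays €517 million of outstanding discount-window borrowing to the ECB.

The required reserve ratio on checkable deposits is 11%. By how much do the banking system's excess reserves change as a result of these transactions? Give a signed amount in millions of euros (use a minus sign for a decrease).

FX sale €489 million: reserves −€489M, deposits 0.
Government account inflow €483 million: reserves −€483M, deposits −€483M.
Discount-window repayment €517 million: reserves −€517M, deposits 0.
Totals: Δreserves = −€1489M, Δdeposits = −€483M.
Δrequired reserves = 11% × −€483M = −€53.13M.
Δexcess reserves = Δreserves − Δrequired = −€1489M − (−€53.13M) = -€1435.87 million.

-€1435.87 million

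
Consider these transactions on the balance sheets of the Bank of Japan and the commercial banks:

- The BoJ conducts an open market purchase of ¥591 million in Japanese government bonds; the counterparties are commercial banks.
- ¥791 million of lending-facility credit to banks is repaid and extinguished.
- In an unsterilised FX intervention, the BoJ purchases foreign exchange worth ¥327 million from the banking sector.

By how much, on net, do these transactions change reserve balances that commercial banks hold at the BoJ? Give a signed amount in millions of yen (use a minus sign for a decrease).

+¥127 million

OMO purchase (from banks) ¥591 million: the BoJ pays by crediting reserve accounts → +¥591M.
Discount-window repayment ¥791 million: repayment is debited from reserves → −¥791M.
FX purchase ¥327 million: the BoJ pays by crediting reserve accounts → +¥327M.
Net: 591 − 791 + 327 = +¥127 million.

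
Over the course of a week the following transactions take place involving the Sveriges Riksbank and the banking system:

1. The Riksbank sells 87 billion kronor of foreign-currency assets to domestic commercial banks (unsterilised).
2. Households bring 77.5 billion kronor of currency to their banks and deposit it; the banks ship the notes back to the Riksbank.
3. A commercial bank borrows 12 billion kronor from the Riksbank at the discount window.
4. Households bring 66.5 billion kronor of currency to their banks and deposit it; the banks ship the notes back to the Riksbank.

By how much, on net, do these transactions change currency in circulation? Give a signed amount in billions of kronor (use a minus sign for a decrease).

-144 billion

FX sale 87 billion kronor: no currency enters or leaves circulation → 0.
Currency deposit 77.5 billion kronor: notes return to the central bank → −77.5B.
Discount-window loan 12 billion kronor: no currency enters or leaves circulation → 0.
Currency deposit 66.5 billion kronor: notes return to the central bank → −66.5B.
Net: 0 − 77.5 + 0 − 66.5 = -144 billion.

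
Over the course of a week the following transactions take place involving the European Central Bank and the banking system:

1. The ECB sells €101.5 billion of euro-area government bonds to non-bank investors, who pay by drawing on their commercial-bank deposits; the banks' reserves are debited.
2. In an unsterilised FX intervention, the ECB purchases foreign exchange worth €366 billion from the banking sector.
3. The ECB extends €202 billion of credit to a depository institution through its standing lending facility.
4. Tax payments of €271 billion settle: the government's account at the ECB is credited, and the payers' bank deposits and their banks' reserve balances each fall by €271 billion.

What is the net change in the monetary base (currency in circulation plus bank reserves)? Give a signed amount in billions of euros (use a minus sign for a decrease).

Asset sale (to non-banks) €101.5 billion: ECB balance sheet contracts → −€101.5B.
FX purchase €366 billion: ECB balance sheet expands → +€366B.
Discount-window loan €202 billion: ECB balance sheet expands → +€202B.
Government account inflow €271 billion: reserves shift to a non-base liability → −€271B.
Net: −101.5 + 366 + 202 − 271 = +€195.5 billion.

+€195.5 billion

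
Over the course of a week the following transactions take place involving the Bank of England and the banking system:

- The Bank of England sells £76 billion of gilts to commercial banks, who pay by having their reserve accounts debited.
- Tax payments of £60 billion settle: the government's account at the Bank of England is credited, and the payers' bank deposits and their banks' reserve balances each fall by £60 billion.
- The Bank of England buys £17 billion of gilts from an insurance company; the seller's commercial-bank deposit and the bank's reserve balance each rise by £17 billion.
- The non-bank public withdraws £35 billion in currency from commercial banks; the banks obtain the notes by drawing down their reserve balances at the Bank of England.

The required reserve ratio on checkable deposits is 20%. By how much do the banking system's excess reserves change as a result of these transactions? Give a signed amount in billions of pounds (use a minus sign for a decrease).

-£138.4 billion

OMO sale (to banks) £76 billion: reserves −£76B, deposits 0.
Government account inflow £60 billion: reserves −£60B, deposits −£60B.
Asset purchase (from non-banks) £17 billion: reserves +£17B, deposits +£17B.
Currency withdrawal £35 billion: reserves −£35B, deposits −£35B.
Totals: Δreserves = −£154B, Δdeposits = −£78B.
Δrequired reserves = 20% × −£78B = −£15.6B.
Δexcess reserves = Δreserves − Δrequired = −£154B − (−£15.6B) = -£138.4 billion.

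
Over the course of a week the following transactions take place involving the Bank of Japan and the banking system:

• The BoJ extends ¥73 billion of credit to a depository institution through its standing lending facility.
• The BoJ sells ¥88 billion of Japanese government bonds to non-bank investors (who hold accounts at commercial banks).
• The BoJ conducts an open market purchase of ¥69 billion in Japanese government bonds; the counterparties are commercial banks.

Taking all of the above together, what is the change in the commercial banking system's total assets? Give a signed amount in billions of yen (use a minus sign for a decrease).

-¥15 billion

BoJ balance sheet:
  Assets:      Securities −¥19B, Loans to banks +¥73B
  Liabilities: Bank reserves +¥54B
Commercial banking system:
  Assets:      Reserves at CB +¥54B, Securities −¥69B
  Liabilities: Checkable deposits −¥88B, Borrowings from CB +¥73B
Change in total bank assets = -¥15 billion.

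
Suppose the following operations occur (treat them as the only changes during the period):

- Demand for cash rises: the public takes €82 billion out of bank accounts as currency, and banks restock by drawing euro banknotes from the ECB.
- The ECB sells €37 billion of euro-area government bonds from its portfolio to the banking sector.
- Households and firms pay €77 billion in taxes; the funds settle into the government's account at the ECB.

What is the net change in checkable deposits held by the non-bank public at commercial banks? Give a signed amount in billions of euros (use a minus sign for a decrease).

Currency withdrawal €82 billion: non-bank counterparties' bank balances fall → −€82B.
OMO sale (to banks) €37 billion: the counterparty is a bank, so public deposits are unchanged → 0.
Government account inflow €77 billion: non-bank counterparties' bank balances fall → −€77B.
Net: −82 + 0 − 77 = -€159 billion.

-€159 billion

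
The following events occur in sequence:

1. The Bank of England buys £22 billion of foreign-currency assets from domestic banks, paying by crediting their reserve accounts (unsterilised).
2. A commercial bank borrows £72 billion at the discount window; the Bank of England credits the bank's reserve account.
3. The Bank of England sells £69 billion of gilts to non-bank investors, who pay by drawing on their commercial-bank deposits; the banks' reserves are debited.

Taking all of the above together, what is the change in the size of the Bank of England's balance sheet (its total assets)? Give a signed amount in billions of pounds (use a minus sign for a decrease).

FX purchase £22 billion: a Bank of England asset is acquired → +£22B.
Discount-window loan £72 billion: a Bank of England asset is acquired → +£72B.
Asset sale (to non-banks) £69 billion: a Bank of England asset is shed → −£69B.
Net: 22 + 72 − 69 = +£25 billion.

+£25 billion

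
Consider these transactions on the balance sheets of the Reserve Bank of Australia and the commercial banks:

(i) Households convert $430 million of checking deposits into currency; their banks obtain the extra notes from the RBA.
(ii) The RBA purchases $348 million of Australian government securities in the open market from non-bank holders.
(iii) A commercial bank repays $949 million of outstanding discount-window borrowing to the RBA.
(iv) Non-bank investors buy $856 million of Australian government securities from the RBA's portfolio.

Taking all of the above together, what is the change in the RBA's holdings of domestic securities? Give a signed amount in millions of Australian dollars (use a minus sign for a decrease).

-$508 million

Currency withdrawal $430 million: the RBA's securities portfolio is untouched → 0.
Asset purchase (from non-banks) $348 million: securities added to the RBA's portfolio → +$348M.
Discount-window repayment $949 million: the RBA's securities portfolio is untouched → 0.
Asset sale (to non-banks) $856 million: securities removed from the RBA's portfolio → −$856M.
Net: 0 + 348 + 0 − 856 = -$508 million.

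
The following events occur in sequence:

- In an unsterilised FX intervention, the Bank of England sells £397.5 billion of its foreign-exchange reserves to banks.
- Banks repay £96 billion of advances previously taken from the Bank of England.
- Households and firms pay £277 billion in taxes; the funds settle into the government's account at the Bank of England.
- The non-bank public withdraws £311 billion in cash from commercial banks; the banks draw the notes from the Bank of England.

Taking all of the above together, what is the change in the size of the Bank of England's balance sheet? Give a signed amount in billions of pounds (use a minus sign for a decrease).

-£493.5 billion

Bank of England balance sheet:
  Assets:      Loans to banks −£96B, Foreign assets −£397.5B
  Liabilities: Bank reserves −£1081.5B, Currency in circulation +£311B, Government deposits +£277B
Commercial banking system:
  Assets:      Reserves at CB −£1081.5B, Foreign assets +£397.5B
  Liabilities: Checkable deposits −£588B, Borrowings from CB −£96B
Change in total Bank of England assets = -£493.5 billion.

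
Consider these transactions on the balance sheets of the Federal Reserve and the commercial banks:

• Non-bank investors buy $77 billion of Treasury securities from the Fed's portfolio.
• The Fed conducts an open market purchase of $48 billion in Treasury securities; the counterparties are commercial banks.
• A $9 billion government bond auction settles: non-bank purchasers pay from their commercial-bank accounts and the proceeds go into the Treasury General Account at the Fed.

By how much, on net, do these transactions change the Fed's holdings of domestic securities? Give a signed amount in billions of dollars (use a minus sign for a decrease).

Fed balance sheet:
  Assets:      Securities −$29B
  Liabilities: Bank reserves −$38B, Government deposits +$9B
So the change in the Fed's holdings of domestic securities is -$29 billion.

-$29 billion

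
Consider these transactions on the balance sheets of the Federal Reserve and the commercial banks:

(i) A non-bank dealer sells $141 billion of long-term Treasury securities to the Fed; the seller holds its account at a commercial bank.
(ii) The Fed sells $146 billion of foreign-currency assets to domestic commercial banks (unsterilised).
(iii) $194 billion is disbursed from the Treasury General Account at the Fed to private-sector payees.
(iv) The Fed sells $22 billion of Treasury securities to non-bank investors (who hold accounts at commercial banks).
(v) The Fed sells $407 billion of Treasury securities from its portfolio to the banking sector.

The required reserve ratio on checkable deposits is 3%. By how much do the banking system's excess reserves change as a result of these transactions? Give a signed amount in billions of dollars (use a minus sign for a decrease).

Asset purchase (from non-banks) $141 billion: reserves +$141B, deposits +$141B.
FX sale $146 billion: reserves −$146B, deposits 0.
Government spending $194 billion: reserves +$194B, deposits +$194B.
Asset sale (to non-banks) $22 billion: reserves −$22B, deposits −$22B.
OMO sale (to banks) $407 billion: reserves −$407B, deposits 0.
Totals: Δreserves = −$240B, Δdeposits = +$313B.
Δrequired reserves = 3% × +$313B = +$9.39B.
Δexcess reserves = Δreserves − Δrequired = −$240B − (+$9.39B) = -$249.39 billion.

-$249.39 billion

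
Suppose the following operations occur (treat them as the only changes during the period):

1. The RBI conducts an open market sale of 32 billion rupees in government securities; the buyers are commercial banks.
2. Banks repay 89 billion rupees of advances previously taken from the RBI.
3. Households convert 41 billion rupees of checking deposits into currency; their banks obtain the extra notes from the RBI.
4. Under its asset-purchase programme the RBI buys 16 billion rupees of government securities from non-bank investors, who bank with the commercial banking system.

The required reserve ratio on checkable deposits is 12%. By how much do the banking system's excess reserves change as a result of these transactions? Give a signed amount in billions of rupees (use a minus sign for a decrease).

OMO sale (to banks) 32 billion rupees: reserves −32B, deposits 0.
Discount-window repayment 89 billion rupees: reserves −89B, deposits 0.
Currency withdrawal 41 billion rupees: reserves −41B, deposits −41B.
Asset purchase (from non-banks) 16 billion rupees: reserves +16B, deposits +16B.
Totals: Δreserves = −146B, Δdeposits = −25B.
Δrequired reserves = 12% × −25B = −3B.
Δexcess reserves = Δreserves − Δrequired = −146B − (−3B) = -143 billion.

-143 billion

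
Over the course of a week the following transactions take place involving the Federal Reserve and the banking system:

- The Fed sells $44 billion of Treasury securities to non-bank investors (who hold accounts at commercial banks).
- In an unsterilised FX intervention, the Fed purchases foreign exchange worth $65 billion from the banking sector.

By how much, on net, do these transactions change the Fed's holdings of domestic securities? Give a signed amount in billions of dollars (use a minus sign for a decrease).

Asset sale (to non-banks) $44 billion: securities removed from the Fed's portfolio → −$44B.
FX purchase $65 billion: the Fed's securities portfolio is untouched → 0.
Net: −44 + 0 = -$44 billion.

-$44 billion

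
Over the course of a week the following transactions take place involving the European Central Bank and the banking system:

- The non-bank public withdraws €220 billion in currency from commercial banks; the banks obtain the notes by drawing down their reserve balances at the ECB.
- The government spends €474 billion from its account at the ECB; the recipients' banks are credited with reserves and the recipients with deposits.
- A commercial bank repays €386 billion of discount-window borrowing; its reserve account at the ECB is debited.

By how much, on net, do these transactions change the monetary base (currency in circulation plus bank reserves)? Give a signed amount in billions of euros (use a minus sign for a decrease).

+€88 billion

Currency withdrawal €220 billion: just a shift between currency and reserves — both are base money → 0.
Government spending €474 billion: a non-base liability converts back to reserves → +€474B.
Discount-window repayment €386 billion: ECB balance sheet contracts → −€386B.
Net: 0 + 474 − 386 = +€88 billion.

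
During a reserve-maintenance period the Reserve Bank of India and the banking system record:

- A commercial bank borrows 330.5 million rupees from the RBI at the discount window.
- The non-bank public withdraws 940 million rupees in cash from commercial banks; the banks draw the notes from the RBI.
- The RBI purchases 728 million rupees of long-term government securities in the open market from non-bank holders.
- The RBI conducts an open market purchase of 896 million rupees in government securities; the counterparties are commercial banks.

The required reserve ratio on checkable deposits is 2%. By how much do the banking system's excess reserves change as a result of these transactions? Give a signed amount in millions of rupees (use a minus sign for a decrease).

+1018.74 million

Discount-window loan 330.5 million rupees: reserves +330.5M, deposits 0.
Currency withdrawal 940 million rupees: reserves −940M, deposits −940M.
Asset purchase (from non-banks) 728 million rupees: reserves +728M, deposits +728M.
OMO purchase (from banks) 896 million rupees: reserves +896M, deposits 0.
Totals: Δreserves = +1014.5M, Δdeposits = −212M.
Δrequired reserves = 2% × −212M = −4.24M.
Δexcess reserves = Δreserves − Δrequired = +1014.5M − (−4.24M) = +1018.74 million.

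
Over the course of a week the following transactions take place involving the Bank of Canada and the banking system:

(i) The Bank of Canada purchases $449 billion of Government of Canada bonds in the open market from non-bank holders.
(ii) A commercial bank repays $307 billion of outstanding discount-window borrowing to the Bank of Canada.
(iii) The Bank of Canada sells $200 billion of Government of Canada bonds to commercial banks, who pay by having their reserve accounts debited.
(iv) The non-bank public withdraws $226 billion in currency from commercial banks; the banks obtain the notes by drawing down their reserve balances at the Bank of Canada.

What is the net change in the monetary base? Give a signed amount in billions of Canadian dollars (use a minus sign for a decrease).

Asset purchase (from non-banks) $449 billion: Bank of Canada balance sheet expands → +$449B.
Discount-window repayment $307 billion: Bank of Canada balance sheet contracts → −$307B.
OMO sale (to banks) $200 billion: Bank of Canada balance sheet contracts → −$200B.
Currency withdrawal $226 billion: just a shift between currency and reserves — both are base money → 0.
Net: 449 − 307 − 200 + 0 = -$58 billion.

-$58 billion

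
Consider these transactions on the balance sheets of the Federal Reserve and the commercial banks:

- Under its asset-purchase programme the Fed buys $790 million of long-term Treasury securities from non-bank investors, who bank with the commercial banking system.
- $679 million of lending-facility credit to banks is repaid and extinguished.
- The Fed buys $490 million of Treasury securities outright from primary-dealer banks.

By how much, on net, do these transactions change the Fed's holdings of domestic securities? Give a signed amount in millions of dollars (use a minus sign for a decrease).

Fed balance sheet:
  Assets:      Securities +$1280M, Loans to banks −$679M
  Liabilities: Bank reserves +$601M
Commercial banking system:
  Assets:      Reserves at CB +$601M, Securities −$490M
  Liabilities: Checkable deposits +$790M, Borrowings from CB −$679M
So the change in the Fed's holdings of domestic securities is +$1280 million.

+$1280 million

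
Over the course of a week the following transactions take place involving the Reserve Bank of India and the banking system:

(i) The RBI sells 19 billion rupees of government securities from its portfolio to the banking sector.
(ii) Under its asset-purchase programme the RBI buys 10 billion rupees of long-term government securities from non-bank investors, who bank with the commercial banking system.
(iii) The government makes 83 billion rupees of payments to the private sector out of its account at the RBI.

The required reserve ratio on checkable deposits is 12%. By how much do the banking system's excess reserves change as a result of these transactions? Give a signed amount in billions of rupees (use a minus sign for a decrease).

OMO sale (to banks) 19 billion rupees: reserves −19B, deposits 0.
Asset purchase (from non-banks) 10 billion rupees: reserves +10B, deposits +10B.
Government spending 83 billion rupees: reserves +83B, deposits +83B.
Totals: Δreserves = +74B, Δdeposits = +93B.
Δrequired reserves = 12% × +93B = +11.16B.
Δexcess reserves = Δreserves − Δrequired = +74B − (+11.16B) = +62.84 billion.

+62.84 billion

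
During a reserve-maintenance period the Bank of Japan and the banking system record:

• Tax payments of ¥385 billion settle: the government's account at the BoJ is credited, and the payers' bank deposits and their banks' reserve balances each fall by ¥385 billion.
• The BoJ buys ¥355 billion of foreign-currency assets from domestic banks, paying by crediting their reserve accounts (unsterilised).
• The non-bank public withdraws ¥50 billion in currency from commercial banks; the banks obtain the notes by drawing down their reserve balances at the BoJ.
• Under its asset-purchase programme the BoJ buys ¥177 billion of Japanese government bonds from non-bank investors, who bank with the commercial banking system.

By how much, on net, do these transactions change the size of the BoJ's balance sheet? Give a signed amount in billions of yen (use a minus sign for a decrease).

+¥532 billion

BoJ balance sheet:
  Assets:      Securities +¥177B, Foreign assets +¥355B
  Liabilities: Bank reserves +¥97B, Currency in circulation +¥50B, Government deposits +¥385B
Change in total BoJ assets = +¥532 billion.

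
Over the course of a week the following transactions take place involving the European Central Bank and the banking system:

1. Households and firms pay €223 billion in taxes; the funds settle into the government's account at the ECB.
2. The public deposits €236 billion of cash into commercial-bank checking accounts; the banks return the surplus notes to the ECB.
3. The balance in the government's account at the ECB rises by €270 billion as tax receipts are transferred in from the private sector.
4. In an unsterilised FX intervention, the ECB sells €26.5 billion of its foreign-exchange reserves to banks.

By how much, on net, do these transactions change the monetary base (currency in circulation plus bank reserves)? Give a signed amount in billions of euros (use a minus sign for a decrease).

-€519.5 billion

ECB balance sheet:
  Assets:      Foreign assets −€26.5B
  Liabilities: Bank reserves −€283.5B, Currency in circulation −€236B, Government deposits +€493B
Monetary base = currency + reserves: −€236B + (−€283.5B) = -€519.5 billion.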